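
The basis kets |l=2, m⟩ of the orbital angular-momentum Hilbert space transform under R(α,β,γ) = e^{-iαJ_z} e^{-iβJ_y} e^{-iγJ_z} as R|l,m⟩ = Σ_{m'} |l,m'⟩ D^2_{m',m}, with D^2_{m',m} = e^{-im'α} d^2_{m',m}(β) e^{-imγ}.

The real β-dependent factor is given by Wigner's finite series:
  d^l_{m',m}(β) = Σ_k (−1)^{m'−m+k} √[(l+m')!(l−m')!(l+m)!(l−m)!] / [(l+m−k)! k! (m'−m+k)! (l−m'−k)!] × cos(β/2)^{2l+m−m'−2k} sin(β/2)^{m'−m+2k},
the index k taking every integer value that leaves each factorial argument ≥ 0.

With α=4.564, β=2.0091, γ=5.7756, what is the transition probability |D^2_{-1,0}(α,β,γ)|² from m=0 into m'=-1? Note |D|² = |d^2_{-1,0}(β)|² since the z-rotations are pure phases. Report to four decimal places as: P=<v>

P=0.2215

Split into d^2_{-1,0}(β=2.0091) × two z-phases.
With c≡cos(β/2)=0.536468 and s≡sin(β/2)=0.843921, N=[1·6·2·2]^{1/2}=4.898979
The bounds max(0,m−m')=1 and min(l+m,l−m')=2 give 2 terms
  k=1: (−1)^0·4.8990/(2)·0.5365^3·0.8439^1 = +0.319160
  k=2: (−1)^1·4.8990/(2)·0.5365^1·0.8439^3 = -0.789813
d^2_{-1,0}(2.0091) = +0.319160 -0.789813 = -0.470653
|D^2_{-1,0}|² = |d^2_{-1,0}(β)|² = (-0.470653)² = 0.221514 (the z-rotation phases have unit modulus)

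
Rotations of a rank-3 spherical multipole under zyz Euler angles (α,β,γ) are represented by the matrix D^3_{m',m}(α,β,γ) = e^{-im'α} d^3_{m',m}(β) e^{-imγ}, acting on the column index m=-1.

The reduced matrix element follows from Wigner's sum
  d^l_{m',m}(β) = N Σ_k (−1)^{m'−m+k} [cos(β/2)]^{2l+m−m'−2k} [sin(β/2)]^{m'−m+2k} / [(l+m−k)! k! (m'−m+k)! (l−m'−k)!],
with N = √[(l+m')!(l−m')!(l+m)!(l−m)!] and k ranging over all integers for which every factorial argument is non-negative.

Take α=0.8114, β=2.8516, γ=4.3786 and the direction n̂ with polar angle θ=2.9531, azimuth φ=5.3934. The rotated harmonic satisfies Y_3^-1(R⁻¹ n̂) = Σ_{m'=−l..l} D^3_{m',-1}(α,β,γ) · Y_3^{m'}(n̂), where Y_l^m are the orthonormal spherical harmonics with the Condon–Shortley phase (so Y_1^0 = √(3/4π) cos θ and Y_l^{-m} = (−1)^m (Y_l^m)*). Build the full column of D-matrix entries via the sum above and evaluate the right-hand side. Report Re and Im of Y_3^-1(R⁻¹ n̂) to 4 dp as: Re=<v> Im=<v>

Re=0.0825 Im=-0.3787

Need the full column D^3_{m',-1} for m'=−3..3 at α=0.8114, β=2.8516, γ=4.3786.
cos(β/2)=0.144489, sin(β/2)=0.989506
d^3_{-3,-1}: single k=2 term ⇒ +0.001653;  D = +0.001426+0.000835i
d^3_{-2,-1}: k∈[1..2] ⇒ +0.000197 -0.018484 = -0.018287;  D = -0.017565+0.005085i
d^3_{-1,-1}: k∈[0..2] ⇒ +0.000009 -0.003414 +0.120086 = +0.116682;  D = +0.053634-0.103624i
d^3_{0,-1}: k∈[0..2] ⇒ -0.000216 +0.030372 -0.474808 = -0.444652;  D = +0.145679+0.420111i
d^3_{1,-1}: k∈[0..2] ⇒ +0.002561 -0.160115 +0.938667 = +0.781113;  D = -0.711428-0.322501i
d^3_{2,-1}: k∈[0..1] ⇒ -0.018484 +0.433438 = +0.414955;  D = -0.384456+0.156145i
d^3_{3,-1}: single k=0 term ⇒ +0.077515;  D = -0.028291+0.072168i
Y_3^{m'}(θ=2.9531,φ=5.3934) and Σ D·Y over m':
  (+0.0014+0.0008i)·(-0.0024+0.0012i)  (-0.0176+0.0051i)·(+0.0073-0.0345i)  (+0.0536-0.1036i)·(+0.1458+0.1799i)  (+0.1457+0.4201i)·(-0.6688+0.0000i)  (-0.7114-0.3225i)·(-0.1458+0.1799i)  (-0.3845+0.1561i)·(+0.0073+0.0345i)  (-0.0283+0.0722i)·(+0.0024+0.0012i)
Y_3^-1(R⁻¹ n̂) = +0.082491-0.378741i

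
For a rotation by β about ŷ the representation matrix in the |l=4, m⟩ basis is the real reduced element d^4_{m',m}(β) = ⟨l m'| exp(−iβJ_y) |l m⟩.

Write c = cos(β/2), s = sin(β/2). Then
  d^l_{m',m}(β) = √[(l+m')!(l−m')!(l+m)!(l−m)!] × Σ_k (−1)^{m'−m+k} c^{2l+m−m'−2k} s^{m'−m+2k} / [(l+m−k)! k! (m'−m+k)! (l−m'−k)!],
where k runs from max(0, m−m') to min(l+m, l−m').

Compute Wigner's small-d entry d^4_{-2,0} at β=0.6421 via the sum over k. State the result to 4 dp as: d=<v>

d^4_{-2,0}(β=0.6421) via Wigner's sum:
Half-angle: c=0.948905, s=0.315563. N=√(2·720·24·24)=910.735966
Admissible k: 2..4 (factorial args all ≥0)
  k=2: (−1)^0·910.7360/(96)·0.9489^6·0.3156^2 = +0.689650
  k=3: (−1)^1·910.7360/(36)·0.9489^4·0.3156^4 = -0.203388
  k=4: (−1)^2·910.7360/(96)·0.9489^2·0.3156^6 = +0.008435
d^4_{-2,0}(0.6421) = +0.689650 -0.203388 +0.008435 = +0.494697

d=0.4947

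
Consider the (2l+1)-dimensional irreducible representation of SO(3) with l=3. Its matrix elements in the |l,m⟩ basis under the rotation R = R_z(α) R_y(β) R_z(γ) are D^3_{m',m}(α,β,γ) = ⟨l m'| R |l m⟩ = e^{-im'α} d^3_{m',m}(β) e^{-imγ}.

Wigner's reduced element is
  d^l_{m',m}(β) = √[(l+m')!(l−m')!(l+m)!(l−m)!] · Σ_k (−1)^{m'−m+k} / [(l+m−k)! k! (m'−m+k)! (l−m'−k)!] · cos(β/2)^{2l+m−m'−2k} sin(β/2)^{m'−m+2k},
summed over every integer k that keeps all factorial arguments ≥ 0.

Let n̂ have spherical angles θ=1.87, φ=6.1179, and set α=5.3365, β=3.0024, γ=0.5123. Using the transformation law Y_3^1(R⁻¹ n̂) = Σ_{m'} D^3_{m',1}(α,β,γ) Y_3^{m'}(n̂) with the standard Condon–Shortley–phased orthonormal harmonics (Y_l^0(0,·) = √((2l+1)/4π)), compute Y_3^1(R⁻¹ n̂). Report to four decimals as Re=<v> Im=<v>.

Re=-0.0181 Im=0.0738

Need the full column D^3_{m',1} for m'=−3..3 at α=5.3365, β=3.0024, γ=0.5123.
cos(β/2)=0.069540, sin(β/2)=0.997579
d^3_{-3,1}: single k=4 term ⇒ +0.018548;  D = -0.018138+0.003880i
d^3_{-2,1}: k∈[3..4] ⇒ +0.002111 -0.217256 = -0.215145;  D = +0.159468+0.144421i
d^3_{-1,1}: k∈[2..4] ⇒ +0.000140 -0.038313 +0.985563 = +0.947389;  D = +0.105708-0.941473i
d^3_{0,1}: k∈[1..3] ⇒ +0.000006 -0.003469 +0.237992 = +0.234529;  D = +0.204420-0.114962i
d^3_{1,1}: k∈[0..2] ⇒ +0.000000 -0.000186 +0.028735 = +0.028549;  D = +0.025898+0.012015i
d^3_{2,1}: k∈[0..1] ⇒ -0.000005 +0.002111 = +0.002106;  D = +0.000397+0.002069i
d^3_{3,1}: single k=0 term ⇒ +0.000090;  D = -0.000062+0.000066i
Y_3^{m'}(θ=1.87,φ=6.1179) and Σ D·Y over m':
  (-0.0181+0.0039i)·(+0.3202+0.1732i)  (+0.1595+0.1444i)·(-0.2602-0.0893i)  (+0.1057-0.9415i)·(-0.1723-0.0287i)  (+0.2044-0.1150i)·(+0.2822+0.0000i)  (+0.0259+0.0120i)·(+0.1723-0.0287i)  (+0.0004+0.0021i)·(-0.2602+0.0893i)  (-0.0001+0.0001i)·(-0.3202+0.1732i)
Y_3^1(R⁻¹ n̂) = -0.018127+0.073800i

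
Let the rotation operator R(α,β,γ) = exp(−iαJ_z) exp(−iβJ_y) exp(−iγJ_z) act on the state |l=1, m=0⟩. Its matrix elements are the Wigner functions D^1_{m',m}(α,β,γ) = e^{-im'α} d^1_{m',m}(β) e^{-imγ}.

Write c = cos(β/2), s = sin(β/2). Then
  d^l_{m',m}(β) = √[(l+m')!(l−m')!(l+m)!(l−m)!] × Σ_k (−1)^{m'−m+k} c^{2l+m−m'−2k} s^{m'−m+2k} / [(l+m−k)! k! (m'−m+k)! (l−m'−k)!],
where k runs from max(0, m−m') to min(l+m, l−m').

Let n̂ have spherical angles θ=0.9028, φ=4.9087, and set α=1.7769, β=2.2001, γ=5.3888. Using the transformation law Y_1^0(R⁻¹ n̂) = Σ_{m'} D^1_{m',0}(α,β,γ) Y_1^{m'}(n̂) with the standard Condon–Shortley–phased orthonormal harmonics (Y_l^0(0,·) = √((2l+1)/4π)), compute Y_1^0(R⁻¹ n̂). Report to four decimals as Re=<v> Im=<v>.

Need the full column D^1_{m',0} for m'=−1..1 at α=1.7769, β=2.2001, γ=5.3888.
cos(β/2)=0.453552, sin(β/2)=0.891230
d^1_{-1,0}: single k=1 term ⇒ +0.571652;  D = -0.116987+0.559553i
d^1_{0,0}: k∈[0..1] ⇒ +0.205709 -0.794291 = -0.588582;  D = -0.588582+0.000000i
d^1_{1,0}: single k=0 term ⇒ -0.571652;  D = +0.116987+0.559553i
Y_1^{m'}(θ=0.9028,φ=4.9087) and Σ D·Y over m':
  (-0.1170+0.5596i)·(+0.0529+0.2660i)  (-0.5886+0.0000i)·(+0.3026+0.0000i)  (+0.1170+0.5596i)·(-0.0529+0.2660i)
Y_1^0(R⁻¹ n̂) = -0.488222+0.000000i

Re=-0.4882 Im=0.0000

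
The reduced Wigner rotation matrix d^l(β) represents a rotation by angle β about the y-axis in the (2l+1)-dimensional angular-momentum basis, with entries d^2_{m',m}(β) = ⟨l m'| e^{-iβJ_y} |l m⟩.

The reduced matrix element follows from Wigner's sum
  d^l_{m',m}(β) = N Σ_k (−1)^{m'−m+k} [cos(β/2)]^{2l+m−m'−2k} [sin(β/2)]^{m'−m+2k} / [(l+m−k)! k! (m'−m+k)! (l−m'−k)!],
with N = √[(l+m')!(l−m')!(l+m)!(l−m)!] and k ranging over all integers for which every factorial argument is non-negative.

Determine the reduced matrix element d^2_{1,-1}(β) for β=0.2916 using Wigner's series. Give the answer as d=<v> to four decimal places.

d=0.0615

d^2_{1,-1}(β=0.2916) via Wigner's sum:
c=cos(0.2916/2)=0.989390, s=sin(0.2916/2)=0.145284; N=√[6·1·1·6]=6.000000
Admissible k: 0..1 (factorial args all ≥0)
  k=0: (−1)^2·6.0000/(2)·0.9894^2·0.1453^2 = +0.061986
  k=1: (−1)^3·6.0000/(6)·0.9894^0·0.1453^4 = -0.000446
d^2_{1,-1}(0.2916) = +0.061986 -0.000446 = +0.061540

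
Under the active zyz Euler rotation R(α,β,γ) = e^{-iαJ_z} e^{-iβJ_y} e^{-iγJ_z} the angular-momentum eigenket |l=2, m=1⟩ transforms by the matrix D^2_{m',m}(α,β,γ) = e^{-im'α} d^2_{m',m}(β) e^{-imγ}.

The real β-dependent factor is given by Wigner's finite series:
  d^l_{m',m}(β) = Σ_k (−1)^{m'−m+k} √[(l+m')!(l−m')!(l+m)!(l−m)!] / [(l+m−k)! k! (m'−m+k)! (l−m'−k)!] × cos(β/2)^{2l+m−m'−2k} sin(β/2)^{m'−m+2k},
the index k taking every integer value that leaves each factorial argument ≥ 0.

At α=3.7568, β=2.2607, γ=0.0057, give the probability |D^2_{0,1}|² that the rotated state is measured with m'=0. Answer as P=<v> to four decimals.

P=0.3615

First d^2_{0,1}(β=2.2607), then the phase factors e^{-i(0)α} and e^{-i(1)γ}:
c=cos(2.2607/2)=0.426343, s=sin(2.2607/2)=0.904561; N=√[2·2·6·1]=4.898979
The bounds max(0,m−m')=1 and min(l+m,l−m')=2 give 2 terms
  k=1: (−1)^0·4.8990/(2)·0.4263^3·0.9046^1 = +0.171709
  k=2: (−1)^1·4.8990/(2)·0.4263^1·0.9046^3 = -0.772946
d^2_{0,1}(2.2607) = +0.171709 -0.772946 = -0.601238
|D^2_{0,1}|² = |d^2_{0,1}(β)|² = (-0.601238)² = 0.361487 (the z-rotation phases have unit modulus)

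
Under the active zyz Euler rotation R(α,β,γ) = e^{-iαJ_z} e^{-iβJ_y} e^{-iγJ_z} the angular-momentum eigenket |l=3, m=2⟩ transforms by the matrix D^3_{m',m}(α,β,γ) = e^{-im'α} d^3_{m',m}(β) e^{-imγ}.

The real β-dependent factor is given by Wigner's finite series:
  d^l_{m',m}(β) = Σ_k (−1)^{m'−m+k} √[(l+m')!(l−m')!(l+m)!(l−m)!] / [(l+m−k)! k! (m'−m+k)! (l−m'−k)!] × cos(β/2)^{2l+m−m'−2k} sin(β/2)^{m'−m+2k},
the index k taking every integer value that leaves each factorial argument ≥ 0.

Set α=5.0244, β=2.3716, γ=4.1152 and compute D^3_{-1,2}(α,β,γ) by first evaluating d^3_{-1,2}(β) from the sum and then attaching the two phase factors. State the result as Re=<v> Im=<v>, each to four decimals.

Split into d^3_{-1,2}(β=2.3716) × two z-phases.
With c≡cos(β/2)=0.375556 and s≡sin(β/2)=0.926800, N=[2·24·120·1]^{1/2}=75.894664
k∈{3,4} keeps every argument non-negative
  k=3: (−1)^0·75.8947/(12)·0.3756^3·0.9268^3 = +0.266693
  k=4: (−1)^1·75.8947/(24)·0.3756^1·0.9268^5 = -0.812090
d^3_{-1,2}(2.3716) = +0.266693 -0.812090 = -0.545397
Attach z-rotation phases: D = e^{-i(-1)(5.0244)}·(-0.545397)·e^{-i(2)(4.1152)} = +0.544266-0.035103i

Re=0.5443 Im=-0.0351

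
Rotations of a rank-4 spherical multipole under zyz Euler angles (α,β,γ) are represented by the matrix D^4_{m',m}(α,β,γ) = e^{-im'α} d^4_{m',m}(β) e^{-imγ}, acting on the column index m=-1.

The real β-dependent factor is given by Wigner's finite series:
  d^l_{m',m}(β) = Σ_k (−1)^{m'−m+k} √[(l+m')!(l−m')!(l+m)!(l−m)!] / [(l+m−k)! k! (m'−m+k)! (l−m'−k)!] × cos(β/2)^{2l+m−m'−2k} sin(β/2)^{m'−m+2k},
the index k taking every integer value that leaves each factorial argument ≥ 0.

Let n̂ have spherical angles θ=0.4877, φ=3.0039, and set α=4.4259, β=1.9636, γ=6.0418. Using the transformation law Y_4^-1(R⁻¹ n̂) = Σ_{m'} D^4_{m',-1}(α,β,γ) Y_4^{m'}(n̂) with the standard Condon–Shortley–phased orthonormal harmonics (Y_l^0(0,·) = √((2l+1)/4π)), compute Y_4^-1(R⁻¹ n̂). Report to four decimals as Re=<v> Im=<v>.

Re=-0.2269 Im=0.2089

Need the full column D^4_{m',-1} for m'=−4..4 at α=4.4259, β=1.9636, γ=6.0418.
cos(β/2)=0.555527, sin(β/2)=0.831499
d^4_{-4,-1}: single k=3 term ⇒ +0.227616;  D = +0.041524-0.223797i
d^4_{-3,-1}: k∈[2..3] ⇒ +0.161296 -0.602262 = -0.440966;  D = -0.393162-0.199685i
d^4_{-2,-1}: k∈[1..3] ⇒ +0.057601 -0.645232 +0.963691 = +0.376060;  D = -0.258102+0.273504i
d^4_{-1,-1}: k∈[0..3] ⇒ +0.009071 -0.304821 +1.365801 -1.019951 = +0.050100;  D = -0.025235-0.043280i
d^4_{0,-1}: k∈[0..3] ⇒ -0.060717 +0.816161 -1.828475 +0.682733 = -0.390298;  D = -0.378982+0.093300i
d^4_{1,-1}: k∈[0..3] ⇒ +0.203214 -1.365801 +1.529926 -0.228503 = +0.138836;  D = -0.006260+0.138695i
d^4_{2,-1}: k∈[0..2] ⇒ -0.430155 +1.445536 -0.647697 = +0.367684;  D = -0.347655-0.119699i
d^4_{3,-1}: k∈[0..1] ⇒ +0.602262 -0.809561 = -0.207299;  D = -0.120124+0.168947i
d^4_{4,-1}: single k=0 term ⇒ -0.509937;  D = -0.315153-0.400892i
Y_4^{m'}(θ=0.4877,φ=3.0039) and Σ D·Y over m':
  (+0.0415-0.2238i)·(+0.0182+0.0112i)  (-0.3932-0.1997i)·(-0.1042-0.0457i)  (-0.2581+0.2735i)·(+0.3155+0.0891i)  (-0.0252-0.0433i)·(-0.4778-0.0662i)  (-0.3790+0.0933i)·(+0.0957+0.0000i)  (-0.0063+0.1387i)·(+0.4778-0.0662i)  (-0.3477-0.1197i)·(+0.3155-0.0891i)  (-0.1201+0.1689i)·(+0.1042-0.0457i)  (-0.3152-0.4009i)·(+0.0182-0.0112i)
Y_4^-1(R⁻¹ n̂) = -0.226926+0.208940i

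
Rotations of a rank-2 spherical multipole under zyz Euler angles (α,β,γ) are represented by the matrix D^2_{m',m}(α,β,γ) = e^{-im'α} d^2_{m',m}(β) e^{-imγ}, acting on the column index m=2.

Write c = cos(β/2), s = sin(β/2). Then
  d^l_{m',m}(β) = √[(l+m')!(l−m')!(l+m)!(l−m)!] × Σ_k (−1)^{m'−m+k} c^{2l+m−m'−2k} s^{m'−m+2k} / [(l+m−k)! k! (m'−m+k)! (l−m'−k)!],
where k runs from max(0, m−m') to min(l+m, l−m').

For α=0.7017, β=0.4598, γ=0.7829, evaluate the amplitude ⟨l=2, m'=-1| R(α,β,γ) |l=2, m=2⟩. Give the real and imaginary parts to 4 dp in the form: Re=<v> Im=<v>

Split into d^2_{-1,2}(β=0.4598) × two z-phases.
c=cos(0.4598/2)=0.973689, s=sin(0.4598/2)=0.227880; N=√[1·6·24·1]=12.000000
Admissible k: 3..3 (factorial args all ≥0)
  k=3: (−1)^0·12.0000/(6)·0.9737^1·0.2279^3 = +0.023045
d^2_{-1,2}(0.4598) = +0.023045
Attach z-rotation phases: D = e^{-i(-1)(0.7017)}·(+0.023045)·e^{-i(2)(0.7829)} = +0.014963-0.017526i

Re=0.0150 Im=-0.0175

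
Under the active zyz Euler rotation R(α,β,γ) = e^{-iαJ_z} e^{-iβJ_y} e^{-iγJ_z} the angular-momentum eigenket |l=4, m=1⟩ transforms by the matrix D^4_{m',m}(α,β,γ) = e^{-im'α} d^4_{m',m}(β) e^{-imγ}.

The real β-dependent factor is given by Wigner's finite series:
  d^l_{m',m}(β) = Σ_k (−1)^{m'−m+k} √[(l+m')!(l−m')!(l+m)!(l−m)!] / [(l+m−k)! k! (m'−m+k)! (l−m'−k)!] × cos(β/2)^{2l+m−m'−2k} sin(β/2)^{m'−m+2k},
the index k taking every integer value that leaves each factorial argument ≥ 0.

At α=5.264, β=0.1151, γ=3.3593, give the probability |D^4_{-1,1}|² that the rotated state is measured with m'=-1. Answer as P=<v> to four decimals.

First d^4_{-1,1}(β=0.1151), then the phase factors e^{-i(-1)α} and e^{-i(1)γ}:
Half-angle: c=0.998344, s=0.057518. N=√(6·120·120·6)=720.000000
k: max(0,(1)−(-1))=2 … min(4+(1),4−(-1))=5
  k=2: (−1)^0·720.0000/(72)·0.9983^6·0.0575^2 = +0.032756
  k=3: (−1)^1·720.0000/(24)·0.9983^4·0.0575^4 = -0.000326
  k=4: (−1)^2·720.0000/(48)·0.9983^2·0.0575^6 = +0.000001
  k=5: (−1)^3·720.0000/(720)·0.9983^0·0.0575^8 = -0.000000
d^4_{-1,1}(0.1151) = +0.032756 -0.000326 +0.000001 -0.000000 = +0.032431
|D^4_{-1,1}|² = |d^4_{-1,1}(β)|² = (+0.032431)² = 0.001052 (the z-rotation phases have unit modulus)

P=0.0011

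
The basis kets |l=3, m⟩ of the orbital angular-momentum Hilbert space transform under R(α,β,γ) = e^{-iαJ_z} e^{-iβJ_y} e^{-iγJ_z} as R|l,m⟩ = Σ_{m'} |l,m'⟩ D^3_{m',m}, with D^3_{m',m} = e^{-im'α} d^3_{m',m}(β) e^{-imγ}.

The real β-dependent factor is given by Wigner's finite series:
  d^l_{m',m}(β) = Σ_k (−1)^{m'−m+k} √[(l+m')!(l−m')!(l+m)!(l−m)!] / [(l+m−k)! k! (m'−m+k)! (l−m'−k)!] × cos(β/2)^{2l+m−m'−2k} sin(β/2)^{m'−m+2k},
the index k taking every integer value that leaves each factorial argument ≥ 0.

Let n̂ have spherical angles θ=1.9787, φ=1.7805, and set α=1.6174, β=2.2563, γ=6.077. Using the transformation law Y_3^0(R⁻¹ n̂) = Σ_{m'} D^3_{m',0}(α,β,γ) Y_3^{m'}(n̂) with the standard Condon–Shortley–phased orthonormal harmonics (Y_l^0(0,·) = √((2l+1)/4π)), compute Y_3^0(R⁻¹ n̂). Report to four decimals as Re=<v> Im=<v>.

Re=0.5452 Im=0.0000

Need the full column D^3_{m',0} for m'=−3..3 at α=1.6174, β=2.2563, γ=6.077.
cos(β/2)=0.428332, sin(β/2)=0.903621
d^3_{-3,0}: single k=3 term ⇒ +0.259308;  D = +0.036136-0.256778i
d^3_{-2,0}: k∈[2..3] ⇒ +0.150542 -0.669990 = -0.519448;  D = +0.517193+0.048346i
d^3_{-1,0}: k∈[1..3] ⇒ +0.045132 -0.602578 +0.893930 = +0.336484;  D = -0.015676+0.336118i
d^3_{0,0}: k∈[0..3] ⇒ +0.006176 -0.247365 +1.100905 -0.544401 = +0.315315;  D = +0.315315+0.000000i
d^3_{1,0}: k∈[0..2] ⇒ -0.045132 +0.602578 -0.893930 = -0.336484;  D = +0.015676+0.336118i
d^3_{2,0}: k∈[0..1] ⇒ +0.150542 -0.669990 = -0.519448;  D = +0.517193-0.048346i
d^3_{3,0}: single k=0 term ⇒ -0.259308;  D = -0.036136-0.256778i
Y_3^{m'}(θ=1.9787,φ=1.7805) and Σ D·Y over m':
  (+0.0361-0.2568i)·(+0.1899+0.2609i)  (+0.5172+0.0483i)·(+0.3120-0.1391i)  (-0.0157+0.3361i)·(+0.0132+0.0619i)  (+0.3153+0.0000i)·(+0.3276+0.0000i)  (+0.0157+0.3361i)·(-0.0132+0.0619i)  (+0.5172-0.0483i)·(+0.3120+0.1391i)  (-0.0361-0.2568i)·(-0.1899+0.2609i)
Y_3^0(R⁻¹ n̂) = +0.545223+0.000000i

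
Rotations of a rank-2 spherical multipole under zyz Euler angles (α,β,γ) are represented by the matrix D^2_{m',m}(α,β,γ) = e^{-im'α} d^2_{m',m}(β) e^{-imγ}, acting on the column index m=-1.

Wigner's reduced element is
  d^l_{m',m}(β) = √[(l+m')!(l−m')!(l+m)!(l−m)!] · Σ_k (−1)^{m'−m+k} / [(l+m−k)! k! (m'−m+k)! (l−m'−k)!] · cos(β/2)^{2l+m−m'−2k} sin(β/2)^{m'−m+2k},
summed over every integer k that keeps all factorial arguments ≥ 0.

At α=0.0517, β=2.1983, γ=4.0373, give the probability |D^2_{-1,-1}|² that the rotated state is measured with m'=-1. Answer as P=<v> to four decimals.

First d^2_{-1,-1}(β=2.1983), then the phase factors e^{-i(-1)α} and e^{-i(-1)γ}:
c=cos(2.1983/2)=0.454353, s=sin(2.1983/2)=0.890821; N=√[1·6·1·6]=6.000000
The bounds max(0,m−m')=0 and min(l+m,l−m')=1 give 2 terms
  k=0: (−1)^0·6.0000/(6)·0.4544^4·0.8908^0 = +0.042616
  k=1: (−1)^1·6.0000/(2)·0.4544^2·0.8908^2 = -0.491462
d^2_{-1,-1}(2.1983) = +0.042616 -0.491462 = -0.448846
|D^2_{-1,-1}|² = |d^2_{-1,-1}(β)|² = (-0.448846)² = 0.201463 (the z-rotation phases have unit modulus)

P=0.2015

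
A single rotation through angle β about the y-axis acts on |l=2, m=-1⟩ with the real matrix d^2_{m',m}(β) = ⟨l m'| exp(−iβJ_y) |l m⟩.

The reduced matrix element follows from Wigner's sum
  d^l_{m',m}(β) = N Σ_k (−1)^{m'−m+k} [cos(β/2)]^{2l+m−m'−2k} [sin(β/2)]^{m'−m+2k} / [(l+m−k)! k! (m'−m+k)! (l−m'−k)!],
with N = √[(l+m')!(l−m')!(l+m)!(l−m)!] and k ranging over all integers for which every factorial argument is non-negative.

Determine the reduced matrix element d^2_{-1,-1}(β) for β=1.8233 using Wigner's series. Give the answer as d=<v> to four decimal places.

d=-0.5625

d^2_{-1,-1}(β=1.8233) via Wigner's sum:
With c≡cos(β/2)=0.612442 and s≡sin(β/2)=0.790515, N=[1·6·1·6]^{1/2}=6.000000
The bounds max(0,m−m')=0 and min(l+m,l−m')=1 give 2 terms
  k=0: (−1)^0·6.0000/(6)·0.6124^4·0.7905^0 = +0.140689
  k=1: (−1)^1·6.0000/(2)·0.6124^2·0.7905^2 = -0.703189
d^2_{-1,-1}(1.8233) = +0.140689 -0.703189 = -0.562500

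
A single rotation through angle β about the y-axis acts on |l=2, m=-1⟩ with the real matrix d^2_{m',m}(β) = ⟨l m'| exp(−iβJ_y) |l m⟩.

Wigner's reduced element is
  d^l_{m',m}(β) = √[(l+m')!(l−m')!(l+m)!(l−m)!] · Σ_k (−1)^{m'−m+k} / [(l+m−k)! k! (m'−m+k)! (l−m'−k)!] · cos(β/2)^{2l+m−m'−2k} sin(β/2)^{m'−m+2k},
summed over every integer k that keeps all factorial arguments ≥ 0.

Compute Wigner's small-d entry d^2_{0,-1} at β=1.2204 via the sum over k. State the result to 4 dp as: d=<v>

d^2_{0,-1}(β=1.2204) via Wigner's sum:
With c≡cos(β/2)=0.819533 and s≡sin(β/2)=0.573031, N=[2·2·1·6]^{1/2}=4.898979
Admissible k: 0..1 (factorial args all ≥0)
  k=0: (−1)^1·4.8990/(2)·0.8195^3·0.5730^1 = -0.772599
  k=1: (−1)^2·4.8990/(2)·0.8195^1·0.5730^3 = +0.377727
d^2_{0,-1}(1.2204) = -0.772599 +0.377727 = -0.394872

d=-0.3949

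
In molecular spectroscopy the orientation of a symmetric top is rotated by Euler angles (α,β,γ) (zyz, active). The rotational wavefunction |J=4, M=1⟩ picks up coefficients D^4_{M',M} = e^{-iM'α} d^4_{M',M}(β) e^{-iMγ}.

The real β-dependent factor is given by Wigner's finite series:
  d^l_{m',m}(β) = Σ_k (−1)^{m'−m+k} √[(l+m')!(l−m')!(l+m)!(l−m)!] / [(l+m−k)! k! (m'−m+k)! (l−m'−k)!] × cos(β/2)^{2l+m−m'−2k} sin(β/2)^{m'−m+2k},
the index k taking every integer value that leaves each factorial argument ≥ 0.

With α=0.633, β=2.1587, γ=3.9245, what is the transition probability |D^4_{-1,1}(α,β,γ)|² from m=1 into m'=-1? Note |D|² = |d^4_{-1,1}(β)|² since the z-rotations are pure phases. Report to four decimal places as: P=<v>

P=0.1526

First d^4_{-1,1}(β=2.1587), then the phase factors e^{-i(-1)α} and e^{-i(1)γ}:
Half-angle: c=0.471902, s=0.881651. N=√(6·120·120·6)=720.000000
k∈{2,3,4,5} keeps every argument non-negative
  k=2: (−1)^0·720.0000/(72)·0.4719^6·0.8817^2 = +0.085842
  k=3: (−1)^1·720.0000/(24)·0.4719^4·0.8817^4 = -0.898906
  k=4: (−1)^2·720.0000/(48)·0.4719^2·0.8817^6 = +1.568827
  k=5: (−1)^3·720.0000/(720)·0.4719^0·0.8817^8 = -0.365069
d^4_{-1,1}(2.1587) = +0.085842 -0.898906 +1.568827 -0.365069 = +0.390695
|D^4_{-1,1}|² = |d^4_{-1,1}(β)|² = (+0.390695)² = 0.152642 (the z-rotation phases have unit modulus)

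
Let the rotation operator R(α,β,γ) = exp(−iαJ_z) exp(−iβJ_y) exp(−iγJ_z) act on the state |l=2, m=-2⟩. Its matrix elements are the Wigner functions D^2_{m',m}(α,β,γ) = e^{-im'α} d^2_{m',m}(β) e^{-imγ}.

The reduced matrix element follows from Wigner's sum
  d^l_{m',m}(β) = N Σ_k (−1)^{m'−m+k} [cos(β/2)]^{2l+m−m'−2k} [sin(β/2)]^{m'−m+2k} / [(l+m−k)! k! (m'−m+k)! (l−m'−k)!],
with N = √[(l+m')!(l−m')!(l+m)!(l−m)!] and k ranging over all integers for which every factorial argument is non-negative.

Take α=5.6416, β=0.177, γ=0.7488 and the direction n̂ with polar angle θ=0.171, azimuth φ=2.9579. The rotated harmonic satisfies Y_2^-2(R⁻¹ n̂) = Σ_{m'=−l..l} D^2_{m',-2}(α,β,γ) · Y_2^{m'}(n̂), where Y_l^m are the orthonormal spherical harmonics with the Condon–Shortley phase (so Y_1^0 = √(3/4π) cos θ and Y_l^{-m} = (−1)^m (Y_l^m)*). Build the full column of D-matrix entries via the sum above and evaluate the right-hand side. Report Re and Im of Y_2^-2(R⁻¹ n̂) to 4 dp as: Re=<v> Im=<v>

Need the full column D^2_{m',-2} for m'=−2..2 at α=5.6416, β=0.177, γ=0.7488.
cos(β/2)=0.996086, sin(β/2)=0.088385
d^2_{-2,-2}: single k=0 term ⇒ +0.984437;  D = +0.961892+0.209478i
d^2_{-1,-2}: single k=0 term ⇒ -0.174702;  D = -0.114509-0.131941i
d^2_{0,-2}: single k=0 term ⇒ +0.018986;  D = +0.001388+0.018935i
d^2_{1,-2}: single k=0 term ⇒ -0.001375;  D = +0.000740-0.001159i
d^2_{2,-2}: single k=0 term ⇒ +0.000061;  D = -0.000057+0.000022i
Y_2^{m'}(θ=0.171,φ=2.9579) and Σ D·Y over m':
  (+0.9619+0.2095i)·(+0.0104+0.0040i)  (-0.1145-0.1319i)·(-0.1274-0.0237i)  (+0.0014+0.0189i)·(+0.6034+0.0000i)  (+0.0007-0.0012i)·(+0.1274-0.0237i)  (-0.0001+0.0000i)·(+0.0104-0.0040i)
Y_2^-2(R⁻¹ n̂) = +0.021566+0.036826i

Re=0.0216 Im=0.0368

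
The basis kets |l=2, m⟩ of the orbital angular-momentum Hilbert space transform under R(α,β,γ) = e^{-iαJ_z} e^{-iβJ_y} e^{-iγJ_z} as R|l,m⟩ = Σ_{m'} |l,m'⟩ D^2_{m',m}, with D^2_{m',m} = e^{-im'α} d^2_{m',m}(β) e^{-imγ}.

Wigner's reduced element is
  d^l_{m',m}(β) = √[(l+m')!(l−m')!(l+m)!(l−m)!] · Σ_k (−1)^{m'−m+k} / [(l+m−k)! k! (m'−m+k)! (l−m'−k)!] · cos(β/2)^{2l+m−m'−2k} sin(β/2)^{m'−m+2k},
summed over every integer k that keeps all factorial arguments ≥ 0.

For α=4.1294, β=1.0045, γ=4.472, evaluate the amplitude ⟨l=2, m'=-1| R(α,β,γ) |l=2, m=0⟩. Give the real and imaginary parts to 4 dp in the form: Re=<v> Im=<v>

Re=-0.3053 Im=-0.4629

First d^2_{-1,0}(β=1.0045), then the phase factors e^{-i(-1)α} and e^{-i(0)γ}:
With c≡cos(β/2)=0.876502 and s≡sin(β/2)=0.481399, N=[1·6·2·2]^{1/2}=4.898979
Admissible k: 1..2 (factorial args all ≥0)
  k=1: (−1)^0·4.8990/(2)·0.8765^3·0.4814^1 = +0.794034
  k=2: (−1)^1·4.8990/(2)·0.8765^1·0.4814^3 = -0.239521
d^2_{-1,0}(1.0045) = +0.794034 -0.239521 = +0.554513
Attach z-rotation phases: D = e^{-i(-1)(4.1294)}·(+0.554513)·e^{-i(0)(4.472)} = -0.305271-0.462919i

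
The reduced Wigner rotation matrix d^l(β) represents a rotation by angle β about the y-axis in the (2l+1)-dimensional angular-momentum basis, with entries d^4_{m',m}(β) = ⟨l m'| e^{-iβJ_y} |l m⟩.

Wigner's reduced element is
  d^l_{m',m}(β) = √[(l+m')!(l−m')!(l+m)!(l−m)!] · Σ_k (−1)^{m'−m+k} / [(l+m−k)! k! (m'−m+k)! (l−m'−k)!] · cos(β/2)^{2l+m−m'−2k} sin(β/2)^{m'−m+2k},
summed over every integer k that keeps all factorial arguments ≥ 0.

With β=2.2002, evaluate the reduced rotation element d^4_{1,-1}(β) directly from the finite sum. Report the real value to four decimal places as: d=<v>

d=0.4165

d^4_{1,-1}(β=2.2002) via Wigner's sum:
c=cos(2.2002/2)=0.453507, s=sin(2.2002/2)=0.891253; N=√[120·6·6·120]=720.000000
Admissible k: 0..3 (factorial args all ≥0)
  k=0: (−1)^2·720.0000/(72)·0.4535^6·0.8913^2 = +0.069104
  k=1: (−1)^3·720.0000/(24)·0.4535^4·0.8913^4 = -0.800683
  k=2: (−1)^4·720.0000/(48)·0.4535^2·0.8913^6 = +1.546196
  k=3: (−1)^5·720.0000/(720)·0.4535^0·0.8913^8 = -0.398114
d^4_{1,-1}(2.2002) = +0.069104 -0.800683 +1.546196 -0.398114 = +0.416503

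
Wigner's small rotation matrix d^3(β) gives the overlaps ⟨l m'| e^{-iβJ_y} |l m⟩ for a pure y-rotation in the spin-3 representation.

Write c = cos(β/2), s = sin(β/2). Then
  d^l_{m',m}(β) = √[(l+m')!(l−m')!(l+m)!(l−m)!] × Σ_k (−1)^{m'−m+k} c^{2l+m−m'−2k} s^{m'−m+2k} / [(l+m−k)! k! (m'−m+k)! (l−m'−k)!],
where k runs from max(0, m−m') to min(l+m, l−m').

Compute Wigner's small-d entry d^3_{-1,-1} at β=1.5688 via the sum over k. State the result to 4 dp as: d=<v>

d=-0.1277

d^3_{-1,-1}(β=1.5688) via Wigner's sum:
Half-angle: c=0.707812, s=0.706401. N=√(2·24·2·24)=48.000000
Admissible k: 0..2 (factorial args all ≥0)
  k=0: (−1)^0·48.0000/(48)·0.7078^6·0.7064^0 = +0.125750
  k=1: (−1)^1·48.0000/(6)·0.7078^4·0.7064^2 = -1.001992
  k=2: (−1)^2·48.0000/(8)·0.7078^2·0.7064^4 = +0.748500
d^3_{-1,-1}(1.5688) = +0.125750 -1.001992 +0.748500 = -0.127742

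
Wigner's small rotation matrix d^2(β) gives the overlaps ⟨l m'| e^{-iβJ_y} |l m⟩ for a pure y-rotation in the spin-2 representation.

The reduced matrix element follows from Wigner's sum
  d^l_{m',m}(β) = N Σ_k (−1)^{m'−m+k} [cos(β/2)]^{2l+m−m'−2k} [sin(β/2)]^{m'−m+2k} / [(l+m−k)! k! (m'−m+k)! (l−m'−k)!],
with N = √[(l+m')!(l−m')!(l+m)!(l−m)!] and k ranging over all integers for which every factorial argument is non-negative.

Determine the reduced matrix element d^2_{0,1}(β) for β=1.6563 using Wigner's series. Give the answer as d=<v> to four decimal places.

d^2_{0,1}(β=1.6563) via Wigner's sum:
Half-angle: c=0.676240, s=0.736682. N=√(2·2·6·1)=4.898979
k∈{1,2} keeps every argument non-negative
  k=1: (−1)^0·4.8990/(2)·0.6762^3·0.7367^1 = +0.558030
  k=2: (−1)^1·4.8990/(2)·0.6762^1·0.7367^3 = -0.662241
d^2_{0,1}(1.6563) = +0.558030 -0.662241 = -0.104211

d=-0.1042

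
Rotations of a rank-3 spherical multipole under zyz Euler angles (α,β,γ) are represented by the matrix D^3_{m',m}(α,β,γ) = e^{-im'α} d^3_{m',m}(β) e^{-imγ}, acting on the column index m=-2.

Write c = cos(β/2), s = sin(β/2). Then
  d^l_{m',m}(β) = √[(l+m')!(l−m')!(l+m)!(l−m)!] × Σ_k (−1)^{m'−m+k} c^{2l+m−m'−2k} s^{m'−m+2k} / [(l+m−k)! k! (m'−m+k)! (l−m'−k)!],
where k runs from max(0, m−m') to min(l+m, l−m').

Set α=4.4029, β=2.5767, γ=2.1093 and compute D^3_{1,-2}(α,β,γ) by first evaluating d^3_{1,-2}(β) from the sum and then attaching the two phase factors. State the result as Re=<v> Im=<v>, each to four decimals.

Split into d^3_{1,-2}(β=2.5767) × two z-phases.
Half-angle: c=0.278706, s=0.960377. N=√(24·2·1·120)=75.894664
Admissible k: 0..1 (factorial args all ≥0)
  k=0: (−1)^3·75.8947/(12)·0.2787^3·0.9604^3 = -0.121281
  k=1: (−1)^4·75.8947/(24)·0.2787^1·0.9604^5 = +0.720035
d^3_{1,-2}(2.5767) = -0.121281 +0.720035 = +0.598754
Phases: e^{-i·(1)·4.4029}=-0.304572+0.952489i, e^{-i·(-2)·2.1093}=-0.473966-0.880543i ⇒ D=+0.588614-0.109727i

Re=0.5886 Im=-0.1097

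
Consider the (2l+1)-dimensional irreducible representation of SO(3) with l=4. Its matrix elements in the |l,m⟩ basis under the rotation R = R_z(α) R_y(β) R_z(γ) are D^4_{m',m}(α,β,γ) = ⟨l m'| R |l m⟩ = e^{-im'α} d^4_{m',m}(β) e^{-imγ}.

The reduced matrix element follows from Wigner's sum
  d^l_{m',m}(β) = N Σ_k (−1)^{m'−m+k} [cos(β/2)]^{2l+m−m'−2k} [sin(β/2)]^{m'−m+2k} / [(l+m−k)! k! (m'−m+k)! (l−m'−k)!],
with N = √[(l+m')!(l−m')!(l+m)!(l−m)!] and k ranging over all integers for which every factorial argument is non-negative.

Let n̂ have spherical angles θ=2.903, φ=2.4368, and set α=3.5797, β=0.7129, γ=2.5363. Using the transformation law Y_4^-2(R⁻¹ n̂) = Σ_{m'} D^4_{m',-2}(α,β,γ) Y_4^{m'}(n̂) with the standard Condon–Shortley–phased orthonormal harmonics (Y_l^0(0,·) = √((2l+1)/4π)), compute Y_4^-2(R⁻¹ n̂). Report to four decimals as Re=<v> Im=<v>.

Need the full column D^4_{m',-2} for m'=−4..4 at α=3.5797, β=0.7129, γ=2.5363.
cos(β/2)=0.937141, sin(β/2)=0.348950
d^4_{-4,-2}: single k=2 term ⇒ +0.436451;  D = +0.373933+0.225085i
d^4_{-3,-2}: k∈[1..2] ⇒ +0.828825 -0.344746 = +0.484079;  D = -0.481477-0.050127i
d^4_{-2,-2}: k∈[0..2] ⇒ +0.594896 -0.989778 +0.171539 = -0.223342;  D = -0.210973+0.073295i
d^4_{-1,-2}: k∈[0..2] ⇒ -0.939799 +0.651509 -0.060220 = -0.348511;  D = +0.249598-0.243230i
d^4_{0,-2}: k∈[0..2] ⇒ +0.782488 -0.289309 +0.015042 = +0.508221;  D = +0.179134-0.475605i
d^4_{1,-2}: k∈[0..2] ⇒ -0.434339 +0.090331 -0.002505 = -0.346513;  D = -0.026965-0.345462i
d^4_{2,-2}: k∈[0..2] ⇒ +0.171539 -0.019027 +0.000220 = +0.152732;  D = -0.075359-0.132846i
d^4_{3,-2}: k∈[0..1] ⇒ -0.047798 +0.002209 = -0.045589;  D = -0.037192-0.026366i
d^4_{4,-2}: single k=0 term ⇒ +0.008390;  D = -0.008257-0.001490i
Y_4^{m'}(θ=2.903,φ=2.4368) and Σ D·Y over m':
  (+0.3739+0.2251i)·(-0.0013+0.0004i)  (-0.4815-0.0501i)·(-0.0083+0.0137i)  (-0.2110+0.0733i)·(+0.0168+0.1034i)  (+0.2496-0.2432i)·(+0.2987+0.2540i)  (+0.1791-0.4756i)·(+0.6215+0.0000i)  (-0.0270-0.3455i)·(-0.2987+0.2540i)  (-0.0754-0.1328i)·(+0.0168-0.1034i)  (-0.0372-0.0264i)·(+0.0083+0.0137i)  (-0.0083-0.0015i)·(-0.0013-0.0004i)
Y_4^-2(R⁻¹ n̂) = +0.321493-0.230582i

Re=0.3215 Im=-0.2306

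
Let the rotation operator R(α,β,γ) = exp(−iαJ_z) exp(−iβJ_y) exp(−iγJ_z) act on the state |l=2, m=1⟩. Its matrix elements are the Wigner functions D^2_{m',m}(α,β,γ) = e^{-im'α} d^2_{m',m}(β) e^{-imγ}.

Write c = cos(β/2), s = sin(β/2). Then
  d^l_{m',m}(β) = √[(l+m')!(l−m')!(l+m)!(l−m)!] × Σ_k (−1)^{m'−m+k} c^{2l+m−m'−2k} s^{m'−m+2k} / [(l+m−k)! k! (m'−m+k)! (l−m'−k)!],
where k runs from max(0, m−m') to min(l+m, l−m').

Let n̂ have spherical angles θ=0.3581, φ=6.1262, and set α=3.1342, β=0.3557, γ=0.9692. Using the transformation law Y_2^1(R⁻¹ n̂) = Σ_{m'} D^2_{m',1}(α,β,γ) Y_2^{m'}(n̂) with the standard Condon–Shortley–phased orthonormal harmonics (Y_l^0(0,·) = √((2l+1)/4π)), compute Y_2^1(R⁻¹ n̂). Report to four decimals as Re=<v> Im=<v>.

Re=0.1904 Im=-0.3313

Need the full column D^2_{m',1} for m'=−2..2 at α=3.1342, β=0.3557, γ=0.9692.
cos(β/2)=0.984226, sin(β/2)=0.176914
d^2_{-2,1}: single k=3 term ⇒ +0.010900;  D = +0.006035-0.009076i
d^2_{-1,1}: k∈[2..3] ⇒ +0.090957 -0.000980 = +0.089977;  D = -0.050374+0.074555i
d^2_{0,1}: k∈[1..2] ⇒ +0.413164 -0.013349 = +0.399815;  D = +0.226279-0.329621i
d^2_{1,1}: k∈[0..1] ⇒ +0.938383 -0.090957 = +0.847426;  D = -0.484760+0.695081i
d^2_{2,1}: single k=0 term ⇒ -0.337347;  D = -0.195016+0.275267i
Y_2^{m'}(θ=0.3581,φ=6.1262) and Σ D·Y over m':
  (+0.0060-0.0091i)·(+0.0451+0.0147i)  (-0.0504+0.0746i)·(+0.2505+0.0396i)  (+0.2263-0.3296i)·(+0.5145+0.0000i)  (-0.4848+0.6951i)·(-0.2505+0.0396i)  (-0.1950+0.2753i)·(+0.0451-0.0147i)
Y_2^1(R⁻¹ n̂) = +0.190360-0.331291i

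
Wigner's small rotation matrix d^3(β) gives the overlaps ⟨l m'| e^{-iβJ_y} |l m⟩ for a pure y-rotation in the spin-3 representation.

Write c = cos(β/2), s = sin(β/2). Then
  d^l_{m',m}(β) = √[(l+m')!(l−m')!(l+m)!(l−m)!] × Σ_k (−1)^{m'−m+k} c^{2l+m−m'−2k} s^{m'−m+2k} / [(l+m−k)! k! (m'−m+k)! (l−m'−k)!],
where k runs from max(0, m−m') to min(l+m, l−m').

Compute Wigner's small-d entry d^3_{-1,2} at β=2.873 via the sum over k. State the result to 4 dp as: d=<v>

d^3_{-1,2}(β=2.873) via Wigner's sum:
c=cos(2.873/2)=0.133893, s=sin(2.873/2)=0.990996; N=√[2·24·120·1]=75.894664
k: max(0,(2)−(-1))=3 … min(3+(2),3−(-1))=4
  k=3: (−1)^0·75.8947/(12)·0.1339^3·0.9910^3 = +0.014775
  k=4: (−1)^1·75.8947/(24)·0.1339^1·0.9910^5 = -0.404685
d^3_{-1,2}(2.873) = +0.014775 -0.404685 = -0.389910

d=-0.3899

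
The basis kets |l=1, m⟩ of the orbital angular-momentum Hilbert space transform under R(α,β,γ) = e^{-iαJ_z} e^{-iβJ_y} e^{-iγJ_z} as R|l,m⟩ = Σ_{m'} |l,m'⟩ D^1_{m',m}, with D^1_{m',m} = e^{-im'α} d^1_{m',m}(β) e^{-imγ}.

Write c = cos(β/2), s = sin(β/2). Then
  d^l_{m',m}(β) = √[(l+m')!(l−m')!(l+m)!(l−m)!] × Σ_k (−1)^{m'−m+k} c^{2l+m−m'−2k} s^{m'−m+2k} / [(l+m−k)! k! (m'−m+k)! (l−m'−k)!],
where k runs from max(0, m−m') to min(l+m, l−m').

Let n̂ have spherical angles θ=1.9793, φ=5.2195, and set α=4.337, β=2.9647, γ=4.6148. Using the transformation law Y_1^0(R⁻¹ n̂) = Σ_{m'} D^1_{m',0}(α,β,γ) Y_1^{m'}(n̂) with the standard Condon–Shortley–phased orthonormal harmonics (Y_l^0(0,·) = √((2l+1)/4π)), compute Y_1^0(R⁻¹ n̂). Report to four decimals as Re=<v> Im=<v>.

Re=0.2412 Im=0.0000

Need the full column D^1_{m',0} for m'=−1..1 at α=4.337, β=2.9647, γ=4.6148.
cos(β/2)=0.088331, sin(β/2)=0.996091
d^1_{-1,0}: single k=1 term ⇒ +0.124431;  D = -0.045621-0.115766i
d^1_{0,0}: k∈[0..1] ⇒ +0.007802 -0.992198 = -0.984395;  D = -0.984395+0.000000i
d^1_{1,0}: single k=0 term ⇒ -0.124431;  D = +0.045621-0.115766i
Y_1^{m'}(θ=1.9793,φ=5.2195) and Σ D·Y over m':
  (-0.0456-0.1158i)·(+0.1540+0.2772i)  (-0.9844+0.0000i)·(-0.1941+0.0000i)  (+0.0456-0.1158i)·(-0.1540+0.2772i)
Y_1^0(R⁻¹ n̂) = +0.241185+0.000000i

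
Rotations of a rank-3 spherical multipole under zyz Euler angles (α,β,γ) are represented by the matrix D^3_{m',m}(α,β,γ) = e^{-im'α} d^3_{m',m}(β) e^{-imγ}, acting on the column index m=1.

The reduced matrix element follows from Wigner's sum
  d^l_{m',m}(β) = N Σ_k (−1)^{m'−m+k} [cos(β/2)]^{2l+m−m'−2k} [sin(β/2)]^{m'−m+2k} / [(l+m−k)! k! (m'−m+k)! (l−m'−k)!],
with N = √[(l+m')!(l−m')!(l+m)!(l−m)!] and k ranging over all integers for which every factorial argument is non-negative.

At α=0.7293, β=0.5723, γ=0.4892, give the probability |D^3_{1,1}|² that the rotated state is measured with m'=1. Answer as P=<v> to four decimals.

Split into d^3_{1,1}(β=0.5723) × two z-phases.
Half-angle: c=0.959338, s=0.282261. N=√(24·2·24·2)=48.000000
Admissible k: 0..2 (factorial args all ≥0)
  k=0: (−1)^0·48.0000/(48)·0.9593^6·0.2823^0 = +0.779523
  k=1: (−1)^1·48.0000/(6)·0.9593^4·0.2823^2 = -0.539855
  k=2: (−1)^2·48.0000/(8)·0.9593^2·0.2823^4 = +0.035051
d^3_{1,1}(0.5723) = +0.779523 -0.539855 +0.035051 = +0.274719
|D^3_{1,1}|² = |d^3_{1,1}(β)|² = (+0.274719)² = 0.075470 (the z-rotation phases have unit modulus)

P=0.0755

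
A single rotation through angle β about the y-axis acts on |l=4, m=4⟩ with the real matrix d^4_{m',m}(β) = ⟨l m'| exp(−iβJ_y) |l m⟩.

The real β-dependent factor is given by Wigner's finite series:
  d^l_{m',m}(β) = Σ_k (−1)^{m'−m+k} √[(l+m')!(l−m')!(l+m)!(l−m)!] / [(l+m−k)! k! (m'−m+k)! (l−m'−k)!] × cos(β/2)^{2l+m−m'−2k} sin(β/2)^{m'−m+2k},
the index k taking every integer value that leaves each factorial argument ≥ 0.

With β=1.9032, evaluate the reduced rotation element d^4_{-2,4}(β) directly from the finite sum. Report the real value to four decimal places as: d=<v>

d^4_{-2,4}(β=1.9032) via Wigner's sum:
c=cos(1.9032/2)=0.580381, s=sin(1.9032/2)=0.814345; N=√[2·720·40320·1]=7619.763776
Admissible k: 6..6 (factorial args all ≥0)
  k=6: (−1)^0·7619.7638/(1440)·0.5804^2·0.8143^6 = +0.519824
d^4_{-2,4}(1.9032) = +0.519824

d=0.5198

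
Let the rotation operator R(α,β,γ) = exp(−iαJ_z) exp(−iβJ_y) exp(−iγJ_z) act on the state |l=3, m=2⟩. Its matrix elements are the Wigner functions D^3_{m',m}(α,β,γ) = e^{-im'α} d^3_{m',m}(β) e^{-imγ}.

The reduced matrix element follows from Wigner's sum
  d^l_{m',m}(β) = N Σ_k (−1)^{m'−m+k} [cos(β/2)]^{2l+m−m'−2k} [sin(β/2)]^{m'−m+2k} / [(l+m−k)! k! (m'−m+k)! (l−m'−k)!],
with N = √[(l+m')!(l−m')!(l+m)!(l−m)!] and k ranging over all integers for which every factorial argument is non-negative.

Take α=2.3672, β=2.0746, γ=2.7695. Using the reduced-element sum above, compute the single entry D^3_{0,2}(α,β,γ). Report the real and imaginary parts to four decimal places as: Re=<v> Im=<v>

Split into d^3_{0,2}(β=2.0746) × two z-phases.
Half-angle: c=0.508547, s=0.861034. N=√(6·6·120·1)=65.726707
Admissible k: 2..3 (factorial args all ≥0)
  k=2: (−1)^0·65.7267/(12)·0.5085^4·0.8610^2 = +0.271597
  k=3: (−1)^1·65.7267/(12)·0.5085^2·0.8610^4 = -0.778582
d^3_{0,2}(2.0746) = +0.271597 -0.778582 = -0.506985
Attach z-rotation phases: D = e^{-i(0)(2.3672)}·(-0.506985)·e^{-i(2)(2.7695)} = -0.372958-0.343418i

Re=-0.3730 Im=-0.3434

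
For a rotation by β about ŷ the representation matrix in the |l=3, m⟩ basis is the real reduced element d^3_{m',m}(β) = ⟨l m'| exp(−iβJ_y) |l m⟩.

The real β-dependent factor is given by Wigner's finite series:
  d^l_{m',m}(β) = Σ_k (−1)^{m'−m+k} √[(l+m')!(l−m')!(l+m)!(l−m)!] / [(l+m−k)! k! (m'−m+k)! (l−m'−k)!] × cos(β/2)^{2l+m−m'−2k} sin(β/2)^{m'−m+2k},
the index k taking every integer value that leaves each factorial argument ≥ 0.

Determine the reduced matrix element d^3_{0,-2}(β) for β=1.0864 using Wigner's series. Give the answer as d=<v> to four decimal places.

d^3_{0,-2}(β=1.0864) via Wigner's sum:
With c≡cos(β/2)=0.856059 and s≡sin(β/2)=0.516878, N=[6·6·1·120]^{1/2}=65.726707
The bounds max(0,m−m')=0 and min(l+m,l−m')=1 give 2 terms
  k=0: (−1)^2·65.7267/(12)·0.8561^4·0.5169^2 = +0.785872
  k=1: (−1)^3·65.7267/(12)·0.8561^2·0.5169^4 = -0.286497
d^3_{0,-2}(1.0864) = +0.785872 -0.286497 = +0.499375

d=0.4994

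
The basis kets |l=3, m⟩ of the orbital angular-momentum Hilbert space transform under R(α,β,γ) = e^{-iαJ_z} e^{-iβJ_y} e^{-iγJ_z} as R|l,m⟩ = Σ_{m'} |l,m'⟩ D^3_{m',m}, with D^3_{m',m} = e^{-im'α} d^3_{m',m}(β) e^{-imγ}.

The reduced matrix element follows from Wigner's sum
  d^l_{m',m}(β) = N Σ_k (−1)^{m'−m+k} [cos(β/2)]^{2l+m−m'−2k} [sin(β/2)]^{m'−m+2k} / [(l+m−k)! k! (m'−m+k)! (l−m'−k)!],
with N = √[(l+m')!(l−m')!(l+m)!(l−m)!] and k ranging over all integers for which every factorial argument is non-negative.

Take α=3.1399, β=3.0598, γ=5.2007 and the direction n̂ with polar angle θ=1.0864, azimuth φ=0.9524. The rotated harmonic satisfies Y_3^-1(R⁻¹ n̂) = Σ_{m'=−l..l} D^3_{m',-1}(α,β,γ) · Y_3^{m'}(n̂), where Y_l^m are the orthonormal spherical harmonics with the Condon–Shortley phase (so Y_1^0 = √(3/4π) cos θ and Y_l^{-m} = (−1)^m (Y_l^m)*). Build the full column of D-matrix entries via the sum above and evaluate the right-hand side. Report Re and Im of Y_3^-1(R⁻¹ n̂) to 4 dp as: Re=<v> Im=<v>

Need the full column D^3_{m',-1} for m'=−3..3 at α=3.1399, β=3.0598, γ=5.2007.
cos(β/2)=0.040885, sin(β/2)=0.999164
d^3_{-3,-1}: single k=2 term ⇒ +0.000011;  D = -0.000005+0.000010i
d^3_{-2,-1}: k∈[1..2] ⇒ +0.000000 -0.000431 = -0.000431;  D = -0.000201+0.000381i
d^3_{-1,-1}: k∈[0..2] ⇒ +0.000000 -0.000022 +0.009996 = +0.009974;  D = -0.004664+0.008816i
d^3_{0,-1}: k∈[0..2] ⇒ -0.000000 +0.000708 -0.141038 = -0.140330;  D = -0.065834+0.123929i
d^3_{1,-1}: k∈[0..2] ⇒ +0.000017 -0.013328 +0.994994 = +0.981682;  D = -0.462008+0.866169i
d^3_{2,-1}: k∈[0..1] ⇒ -0.000431 +0.128750 = +0.128319;  D = +0.060582-0.113117i
d^3_{3,-1}: single k=0 term ⇒ +0.006452;  D = -0.003056+0.005683i
Y_3^{m'}(θ=1.0864,φ=0.9524) and Σ D·Y over m':
  (-0.0000+0.0000i)·(-0.2775-0.0811i)  (-0.0002+0.0004i)·(-0.1222-0.3521i)  (-0.0047+0.0088i)·(+0.0140-0.0196i)  (-0.0658+0.1239i)·(-0.3329+0.0000i)  (-0.4620+0.8662i)·(-0.0140-0.0196i)  (+0.0606-0.1131i)·(-0.1222+0.3521i)  (-0.0031+0.0057i)·(+0.2775-0.0811i)
Y_3^-1(R⁻¹ n̂) = +0.077689-0.007072i

Re=0.0777 Im=-0.0071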